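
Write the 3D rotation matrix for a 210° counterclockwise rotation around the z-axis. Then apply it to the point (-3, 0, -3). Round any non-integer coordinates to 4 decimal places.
R = [[-√3/2, 1/2, 0], [-1/2, -√3/2, 0], [0, 0, 1]]; R·(-3, 0, -3) = (2.5981, 1.5000, -3.0000)

Rotation matrix for 210° around z-axis:
cos(210°) = -√3/2, sin(210°) = -1/2
R = [[-√3/2, 1/2, 0], [-1/2, -√3/2, 0], [0, 0, 1]]
Apply to (-3, 0, -3): R·[-3, 0, -3]ᵀ = (2.5981, 1.5000, -3.0000)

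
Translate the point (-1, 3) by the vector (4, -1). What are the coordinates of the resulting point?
(3, 2)

Translation by (4, -1):
x' = -1 + 4 = 3
y' = 3 + -1 = 2
Homogeneous matrix: [[1, 0, 4], [0, 1, -1], [0, 0, 1]]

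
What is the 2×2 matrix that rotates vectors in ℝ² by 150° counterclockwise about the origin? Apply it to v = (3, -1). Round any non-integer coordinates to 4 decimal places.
R = [[-√3/2, -1/2], [1/2, -√3/2]]; R·v = (-2.0981, 2.3660)

A counterclockwise rotation by angle θ in ℝ² has matrix R(θ) = [[cos θ, -sin θ], [sin θ, cos θ]].
For θ = 150°: cos θ = -√3/2, sin θ = 1/2.
R(150°) = [[-√3/2, -1/2], [1/2, -√3/2]].
R·v = [-√3/2·3 + (-1/2)·-1, 1/2·3 + -√3/2·-1] = (-2.0981, 2.3660).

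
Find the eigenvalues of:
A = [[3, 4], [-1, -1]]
λ = 1, 1

Solve det(A - λI) = 0. For a 2×2 matrix this is λ² - (trace)λ + det = 0.
trace(A) = 3 - 1 = 2.
det(A) = (3)*(-1) - (4)*(-1) = -3 + 4 = 1.
Characteristic equation: λ² - (2)λ + (1) = 0.
Discriminant: (2)² - 4*(1) = 4 - 4 = 0.
Roots: λ = (2 ± √0) / 2 = 1, 1.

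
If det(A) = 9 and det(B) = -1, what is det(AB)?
-9

Use the multiplicative property of determinants: det(AB) = det(A)*det(B).
det(AB) = (9)*(-1) = -9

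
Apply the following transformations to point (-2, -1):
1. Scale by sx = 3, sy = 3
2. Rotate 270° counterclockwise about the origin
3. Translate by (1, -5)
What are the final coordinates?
(-2, 1)

Step 1: Scale → (-6, -3)
Step 2: Rotate 270° → (-3, 6)
Step 3: Translate → (-2, 1)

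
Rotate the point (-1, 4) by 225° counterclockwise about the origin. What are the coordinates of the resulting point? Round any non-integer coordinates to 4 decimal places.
(3.5355, -2.1213)

Rotation matrix R(θ) = [[cos θ, -sin θ], [sin θ, cos θ]]; for θ = 225°:
R = [[-√2/2, √2/2], [-√2/2, -√2/2]]
Result: R × [-1, 4]ᵀ = [-√2/2·-1 + (√2/2)·4, -√2/2·-1 + (-√2/2)·4]ᵀ = (3.5355, -2.1213)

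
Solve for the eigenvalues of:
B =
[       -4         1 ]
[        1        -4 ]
λ = -5, -3

Solve det(B - λI) = 0. For a 2×2 matrix the characteristic equation is λ² - (trace)λ + det = 0.
trace(B) = a + d = -4 - 4 = -8.
det(B) = a*d - b*c = (-4)*(-4) - (1)*(1) = 16 - 1 = 15.
Characteristic equation: λ² - (-8)λ + (15) = 0.
Discriminant = (-8)² - 4*(15) = 64 - 60 = 4.
λ = (-8 ± √4) / 2 = (-8 ± 2) / 2 = -5, -3.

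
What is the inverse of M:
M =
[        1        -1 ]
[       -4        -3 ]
det(M) = -7
M⁻¹ =
[      3/7      -1/7 ]
[     -4/7      -1/7 ]

For a 2×2 matrix M = [[a, b], [c, d]] with det(M) ≠ 0, M⁻¹ = (1/det(M)) * [[d, -b], [-c, a]].
det(M) = (1)*(-3) - (-1)*(-4) = -3 - 4 = -7.
M⁻¹ = (1/-7) * [[-3, 1], [4, 1]].
Dividing each entry by -7 and reducing:
M⁻¹ =
[      3/7      -1/7 ]
[     -4/7      -1/7 ]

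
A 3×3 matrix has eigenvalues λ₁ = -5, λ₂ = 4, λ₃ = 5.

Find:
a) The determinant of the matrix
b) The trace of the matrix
det = -100, trace = 4

Two standard eigenvalue identities:
- det(A) equals the product of the eigenvalues (counted with multiplicity).
- trace(A) equals the sum of the eigenvalues.
det(A) = (-5)*(4)*(5) = -100.
trace(A) = -5 + 4 + 5 = 4.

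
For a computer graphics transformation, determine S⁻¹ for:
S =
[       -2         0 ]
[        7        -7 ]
det(S) = 14
S⁻¹ =
[     -1/2         0 ]
[     -1/2      -1/7 ]

For a 2×2 matrix S = [[a, b], [c, d]] with det(S) ≠ 0, S⁻¹ = (1/det(S)) * [[d, -b], [-c, a]].
det(S) = (-2)*(-7) - (0)*(7) = 14 - 0 = 14.
S⁻¹ = (1/14) * [[-7, 0], [-7, -2]].
Dividing each entry by 14 and reducing:
S⁻¹ =
[     -1/2         0 ]
[     -1/2      -1/7 ]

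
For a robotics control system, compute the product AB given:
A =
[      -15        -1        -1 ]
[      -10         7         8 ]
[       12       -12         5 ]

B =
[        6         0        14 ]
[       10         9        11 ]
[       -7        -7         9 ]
AB =
[      -93        -2      -230 ]
[      -46         7         9 ]
[      -83      -143        81 ]

Matrix multiplication: (AB)[i][j] = sum over k of A[i][k] * B[k][j].
  (AB)[0][0] = (-15)*(6) + (-1)*(10) + (-1)*(-7) = -93
  (AB)[0][1] = (-15)*(0) + (-1)*(9) + (-1)*(-7) = -2
  (AB)[0][2] = (-15)*(14) + (-1)*(11) + (-1)*(9) = -230
  (AB)[1][0] = (-10)*(6) + (7)*(10) + (8)*(-7) = -46
  (AB)[1][1] = (-10)*(0) + (7)*(9) + (8)*(-7) = 7
  (AB)[1][2] = (-10)*(14) + (7)*(11) + (8)*(9) = 9
  (AB)[2][0] = (12)*(6) + (-12)*(10) + (5)*(-7) = -83
  (AB)[2][1] = (12)*(0) + (-12)*(9) + (5)*(-7) = -143
  (AB)[2][2] = (12)*(14) + (-12)*(11) + (5)*(9) = 81
AB =
[      -93        -2      -230 ]
[      -46         7         9 ]
[      -83      -143        81 ]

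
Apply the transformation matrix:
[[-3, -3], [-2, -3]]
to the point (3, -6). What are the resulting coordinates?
(9, 12)

Matrix multiplication:
[[-3, -3], [-2, -3]] × [3, -6]ᵀ
= [-3×3 + -3×-6, -2×3 + -3×-6]ᵀ
= [9.0000, 12.0000]ᵀ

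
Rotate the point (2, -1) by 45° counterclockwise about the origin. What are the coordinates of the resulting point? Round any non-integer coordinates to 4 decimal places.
(2.1213, 0.7071)

Rotation matrix R(θ) = [[cos θ, -sin θ], [sin θ, cos θ]]; for θ = 45°:
R = [[√2/2, -√2/2], [√2/2, √2/2]]
Result: R × [2, -1]ᵀ = [√2/2·2 + (-√2/2)·-1, √2/2·2 + (√2/2)·-1]ᵀ = (2.1213, 0.7071)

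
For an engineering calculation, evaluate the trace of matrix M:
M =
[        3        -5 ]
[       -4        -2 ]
tr(M) = 3 - 2 = 1

The trace of a square matrix is the sum of its diagonal entries.
Diagonal entries of M: M[0][0] = 3, M[1][1] = -2.
tr(M) = 3 - 2 = 1.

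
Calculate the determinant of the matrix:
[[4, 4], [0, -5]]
-20

For a 2×2 matrix [[a, b], [c, d]], det = ad - bc
det = (4)(-5) - (4)(0) = -20 - 0 = -20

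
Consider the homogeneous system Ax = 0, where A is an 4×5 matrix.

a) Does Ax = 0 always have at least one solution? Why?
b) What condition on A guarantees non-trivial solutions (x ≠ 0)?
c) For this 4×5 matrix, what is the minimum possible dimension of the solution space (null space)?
a) Yes, x = 0 is always a solution. b) When A has linearly dependent columns (rank < n). c) Minimum nullity = 1.

a) x = 0 satisfies A·0 = 0, so the zero vector is always a solution.
b) Non-trivial solutions exist iff the columns of A are linearly dependent, equivalently rank(A) < n (the number of columns).
c) By rank-nullity, rank(A) + nullity(A) = n = 5. Since A has only 4 rows, rank(A) ≤ 4, so nullity(A) ≥ 5 - 4 = 1.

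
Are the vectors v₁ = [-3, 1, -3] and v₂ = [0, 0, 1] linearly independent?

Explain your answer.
Yes, linearly independent

Two vectors are linearly dependent iff one is a scalar multiple of the other.
No single scalar k satisfies v₂ = k·v₁ (the ratios of corresponding entries disagree), so v₁ and v₂ are linearly independent.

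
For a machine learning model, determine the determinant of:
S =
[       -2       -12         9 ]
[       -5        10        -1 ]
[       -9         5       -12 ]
det(S) = 1427

Expand along row 0 (cofactor expansion): det(S) = a*(e*i - f*h) - b*(d*i - f*g) + c*(d*h - e*g), where the 3×3 is [[a, b, c], [d, e, f], [g, h, i]].
Minor M_00 = (10)*(-12) - (-1)*(5) = -120 + 5 = -115.
Minor M_01 = (-5)*(-12) - (-1)*(-9) = 60 - 9 = 51.
Minor M_02 = (-5)*(5) - (10)*(-9) = -25 + 90 = 65.
det(S) = (-2)*(-115) - (-12)*(51) + (9)*(65) = 230 + 612 + 585 = 1427.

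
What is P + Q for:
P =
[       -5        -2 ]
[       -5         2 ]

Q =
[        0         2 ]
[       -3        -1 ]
P + Q =
[       -5         0 ]
[       -8         1 ]

Matrix addition is elementwise: (P+Q)[i][j] = P[i][j] + Q[i][j].
  (P+Q)[0][0] = (-5) + (0) = -5
  (P+Q)[0][1] = (-2) + (2) = 0
  (P+Q)[1][0] = (-5) + (-3) = -8
  (P+Q)[1][1] = (2) + (-1) = 1
P + Q =
[       -5         0 ]
[       -8         1 ]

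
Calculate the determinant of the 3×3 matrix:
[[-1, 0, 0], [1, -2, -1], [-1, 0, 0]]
0

Expansion along first row:
det = -1·det([[-2,-1],[0,0]]) - 0·det([[1,-1],[-1,0]]) + 0·det([[1,-2],[-1,0]])
    = -1·(-2·0 - -1·0) - 0·(1·0 - -1·-1) + 0·(1·0 - -2·-1)
    = -1·0 - 0·-1 + 0·-2
    = 0 + 0 + 0 = 0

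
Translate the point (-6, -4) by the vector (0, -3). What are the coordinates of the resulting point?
(-6, -7)

Translation by (0, -3):
x' = -6 + 0 = -6
y' = -4 + -3 = -7
Homogeneous matrix: [[1, 0, 0], [0, 1, -3], [0, 0, 1]]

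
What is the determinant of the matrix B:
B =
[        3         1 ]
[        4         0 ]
det(B) = -4

For a 2×2 matrix [[a, b], [c, d]], det = a*d - b*c.
det(B) = (3)*(0) - (1)*(4) = 0 - 4 = -4.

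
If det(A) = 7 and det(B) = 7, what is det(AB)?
49

Use the multiplicative property of determinants: det(AB) = det(A)*det(B).
det(AB) = (7)*(7) = 49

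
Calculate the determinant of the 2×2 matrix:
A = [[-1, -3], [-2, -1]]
-5

For A = [[a, b], [c, d]], det(A) = a*d - b*c.
det(A) = (-1)*(-1) - (-3)*(-2) = 1 - 6 = -5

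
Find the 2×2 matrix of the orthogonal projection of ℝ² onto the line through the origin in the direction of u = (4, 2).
[[4/5, 2/5], [2/5, 1/5]]

The orthogonal projection onto the line spanned by a nonzero vector u = (a, b) has matrix P = (u uᵀ) / (uᵀ u) = (1/(a² + b²)) · [[a², ab], [ab, b²]].
Here u = (4, 2), so a² + b² = 16 + 4 = 20.
P = (1/20) · [[16, 8], [8, 4]] = [[4/5, 2/5], [2/5, 1/5]].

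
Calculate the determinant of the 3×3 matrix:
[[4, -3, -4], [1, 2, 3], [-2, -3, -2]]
28

Expansion along first row:
det = 4·det([[2,3],[-3,-2]]) - -3·det([[1,3],[-2,-2]]) + -4·det([[1,2],[-2,-3]])
    = 4·(2·-2 - 3·-3) - -3·(1·-2 - 3·-2) + -4·(1·-3 - 2·-2)
    = 4·5 - -3·4 + -4·1
    = 20 + 12 + -4 = 28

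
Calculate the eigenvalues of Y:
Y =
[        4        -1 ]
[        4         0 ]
λ = 2, 2

Solve det(Y - λI) = 0. For a 2×2 matrix the characteristic equation is λ² - (trace)λ + det = 0.
trace(Y) = a + d = 4 + 0 = 4.
det(Y) = a*d - b*c = (4)*(0) - (-1)*(4) = 0 + 4 = 4.
Characteristic equation: λ² - (4)λ + (4) = 0.
Discriminant = (4)² - 4*(4) = 16 - 16 = 0.
λ = (4 ± √0) / 2 = (4 ± 0) / 2 = 2, 2.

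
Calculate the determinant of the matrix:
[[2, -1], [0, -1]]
-2

For a 2×2 matrix [[a, b], [c, d]], det = ad - bc
det = (2)(-1) - (-1)(0) = -2 - 0 = -2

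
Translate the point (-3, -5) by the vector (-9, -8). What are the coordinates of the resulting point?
(-12, -13)

Translation by (-9, -8):
x' = -3 + -9 = -12
y' = -5 + -8 = -13
Homogeneous matrix: [[1, 0, -9], [0, 1, -8], [0, 0, 1]]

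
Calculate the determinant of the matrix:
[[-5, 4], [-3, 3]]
-3

For a 2×2 matrix [[a, b], [c, d]], det = ad - bc
det = (-5)(3) - (4)(-3) = -15 - -12 = -3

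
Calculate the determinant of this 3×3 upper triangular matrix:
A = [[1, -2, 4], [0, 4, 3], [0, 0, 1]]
4

The determinant of a triangular matrix is the product of its diagonal entries (the off-diagonal entries above the diagonal do not affect it).
det(A) = (1) * (4) * (1) = 4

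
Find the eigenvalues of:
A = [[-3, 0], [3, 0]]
λ = -3, 0

Solve det(A - λI) = 0. For a 2×2 matrix this is λ² - (trace)λ + det = 0.
trace(A) = -3 + 0 = -3.
det(A) = (-3)*(0) - (0)*(3) = 0 - 0 = 0.
Characteristic equation: λ² - (-3)λ + (0) = 0.
Discriminant: (-3)² - 4*(0) = 9 - 0 = 9.
Roots: λ = (-3 ± √9) / 2 = -3, 0.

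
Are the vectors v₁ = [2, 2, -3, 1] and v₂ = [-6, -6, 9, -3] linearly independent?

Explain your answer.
No, linearly dependent (v₂ = -3·v₁)

Check whether there is a scalar k with v₂ = k·v₁.
Comparing components, k = -3 satisfies -3·[2, 2, -3, 1] = [-6, -6, 9, -3].
Since v₂ is a scalar multiple of v₁, the two vectors are linearly dependent.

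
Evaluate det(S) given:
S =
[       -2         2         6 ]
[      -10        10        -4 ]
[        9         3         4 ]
det(S) = -816

Expand along row 0 (cofactor expansion): det(S) = a*(e*i - f*h) - b*(d*i - f*g) + c*(d*h - e*g), where the 3×3 is [[a, b, c], [d, e, f], [g, h, i]].
Minor M_00 = (10)*(4) - (-4)*(3) = 40 + 12 = 52.
Minor M_01 = (-10)*(4) - (-4)*(9) = -40 + 36 = -4.
Minor M_02 = (-10)*(3) - (10)*(9) = -30 - 90 = -120.
det(S) = (-2)*(52) - (2)*(-4) + (6)*(-120) = -104 + 8 - 720 = -816.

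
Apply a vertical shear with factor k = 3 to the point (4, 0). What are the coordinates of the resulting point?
(4, 12)

Shear matrix for vertical shear with factor k = 3:
[[1, 0], [3, 1]]
Result: (4, 0) → (4, 12)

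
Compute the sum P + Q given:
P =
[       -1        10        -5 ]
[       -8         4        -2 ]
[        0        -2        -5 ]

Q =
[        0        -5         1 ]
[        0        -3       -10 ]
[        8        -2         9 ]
P + Q =
[       -1         5        -4 ]
[       -8         1       -12 ]
[        8        -4         4 ]

Matrix addition is elementwise: (P+Q)[i][j] = P[i][j] + Q[i][j].
  (P+Q)[0][0] = (-1) + (0) = -1
  (P+Q)[0][1] = (10) + (-5) = 5
  (P+Q)[0][2] = (-5) + (1) = -4
  (P+Q)[1][0] = (-8) + (0) = -8
  (P+Q)[1][1] = (4) + (-3) = 1
  (P+Q)[1][2] = (-2) + (-10) = -12
  (P+Q)[2][0] = (0) + (8) = 8
  (P+Q)[2][1] = (-2) + (-2) = -4
  (P+Q)[2][2] = (-5) + (9) = 4
P + Q =
[       -1         5        -4 ]
[       -8         1       -12 ]
[        8        -4         4 ]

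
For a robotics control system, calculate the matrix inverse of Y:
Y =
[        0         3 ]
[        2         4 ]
det(Y) = -6
Y⁻¹ =
[     -2/3       1/2 ]
[      1/3         0 ]

For a 2×2 matrix Y = [[a, b], [c, d]] with det(Y) ≠ 0, Y⁻¹ = (1/det(Y)) * [[d, -b], [-c, a]].
det(Y) = (0)*(4) - (3)*(2) = 0 - 6 = -6.
Y⁻¹ = (1/-6) * [[4, -3], [-2, 0]].
Dividing each entry by -6 and reducing:
Y⁻¹ =
[     -2/3       1/2 ]
[      1/3         0 ]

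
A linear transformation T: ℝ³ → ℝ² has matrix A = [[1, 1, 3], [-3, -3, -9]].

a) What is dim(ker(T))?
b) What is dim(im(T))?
dim(ker) = 2, dim(im) = 1

Observe that row 2 = -3 × row 1 (so the rows are linearly dependent).
Thus rank(A) = 1 (only one linearly independent row).
dim(im(T)) = rank(A) = 1.
By the rank-nullity theorem applied to T: ℝ³ → ℝ², rank(A) + nullity(A) = 3 (the domain dimension), so dim(ker(T)) = 3 - 1 = 2.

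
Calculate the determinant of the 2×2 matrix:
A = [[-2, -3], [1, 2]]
-1

For A = [[a, b], [c, d]], det(A) = a*d - b*c.
det(A) = (-2)*(2) - (-3)*(1) = -4 - -3 = -1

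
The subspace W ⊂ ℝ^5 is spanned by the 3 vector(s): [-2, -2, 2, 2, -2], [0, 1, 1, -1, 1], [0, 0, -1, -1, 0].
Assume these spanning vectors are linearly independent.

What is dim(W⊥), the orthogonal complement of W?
dim(W⊥) = 2

For any subspace W of ℝ^n, dim(W) + dim(W⊥) = n (the whole-space dimension).
Here the given 3 vectors are linearly independent, so dim(W) = 3.
Thus dim(W⊥) = n - dim(W) = 5 - 3 = 2.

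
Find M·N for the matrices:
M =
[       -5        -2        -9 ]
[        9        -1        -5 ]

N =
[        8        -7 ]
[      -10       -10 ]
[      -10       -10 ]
MN =
[       70       145 ]
[      132        -3 ]

Matrix multiplication: (MN)[i][j] = sum over k of M[i][k] * N[k][j].
  (MN)[0][0] = (-5)*(8) + (-2)*(-10) + (-9)*(-10) = 70
  (MN)[0][1] = (-5)*(-7) + (-2)*(-10) + (-9)*(-10) = 145
  (MN)[1][0] = (9)*(8) + (-1)*(-10) + (-5)*(-10) = 132
  (MN)[1][1] = (9)*(-7) + (-1)*(-10) + (-5)*(-10) = -3
MN =
[       70       145 ]
[      132        -3 ]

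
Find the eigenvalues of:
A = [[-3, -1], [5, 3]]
λ = -2, 2

Solve det(A - λI) = 0. For a 2×2 matrix this is λ² - (trace)λ + det = 0.
trace(A) = -3 + 3 = 0.
det(A) = (-3)*(3) - (-1)*(5) = -9 + 5 = -4.
Characteristic equation: λ² - (0)λ + (-4) = 0.
Discriminant: (0)² - 4*(-4) = 0 + 16 = 16.
Roots: λ = (0 ± √16) / 2 = -2, 2.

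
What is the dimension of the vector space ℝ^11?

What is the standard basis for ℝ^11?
Dimension = 11; standard basis = {e_1, e_2, e_3, …, e_11}

ℝ^11 is the space of 11-tuples of real numbers; its dimension is 11.
The standard basis consists of 11 vectors: e_1, e_2, e_3, …, e_11, where e_i is the vector with 1 in position i and 0 elsewhere.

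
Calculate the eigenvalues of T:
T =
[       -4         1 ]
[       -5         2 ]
λ = -3, 1

Solve det(T - λI) = 0. For a 2×2 matrix the characteristic equation is λ² - (trace)λ + det = 0.
trace(T) = a + d = -4 + 2 = -2.
det(T) = a*d - b*c = (-4)*(2) - (1)*(-5) = -8 + 5 = -3.
Characteristic equation: λ² - (-2)λ + (-3) = 0.
Discriminant = (-2)² - 4*(-3) = 4 + 12 = 16.
λ = (-2 ± √16) / 2 = (-2 ± 4) / 2 = -3, 1.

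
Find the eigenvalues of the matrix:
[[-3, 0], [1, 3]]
λ = -3 and λ = 3

Characteristic equation: det(A - λI) = 0
λ² - (trace)λ + (det) = 0
λ² - (0)λ + (-9) = 0
λ² - 0λ - 9 = 0
Solving: λ = -3, 3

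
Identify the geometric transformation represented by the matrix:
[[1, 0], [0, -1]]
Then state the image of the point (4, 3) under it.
reflection across the x-axis; image of (4, 3) is (4, -3)

This is a symmetric orthogonal matrix with determinant -1, which characterizes a reflection in ℝ².
The matrix [[1, 0], [0, -1]] represents: reflection across the x-axis.
Applying it to (4, 3): [1·4 + 0·3, 0·4 + -1·3] = (4, -3).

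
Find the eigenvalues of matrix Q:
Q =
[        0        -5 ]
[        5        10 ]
λ = 5, 5

Solve det(Q - λI) = 0. For a 2×2 matrix the characteristic equation is λ² - (trace)λ + det = 0.
trace(Q) = a + d = 0 + 10 = 10.
det(Q) = a*d - b*c = (0)*(10) - (-5)*(5) = 0 + 25 = 25.
Characteristic equation: λ² - (10)λ + (25) = 0.
Discriminant = (10)² - 4*(25) = 100 - 100 = 0.
λ = (10 ± √0) / 2 = (10 ± 0) / 2 = 5, 5.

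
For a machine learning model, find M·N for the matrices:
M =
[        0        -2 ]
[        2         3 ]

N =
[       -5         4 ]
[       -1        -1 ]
MN =
[        2         2 ]
[      -13         5 ]

Matrix multiplication: (MN)[i][j] = sum over k of M[i][k] * N[k][j].
  (MN)[0][0] = (0)*(-5) + (-2)*(-1) = 2
  (MN)[0][1] = (0)*(4) + (-2)*(-1) = 2
  (MN)[1][0] = (2)*(-5) + (3)*(-1) = -13
  (MN)[1][1] = (2)*(4) + (3)*(-1) = 5
MN =
[        2         2 ]
[      -13         5 ]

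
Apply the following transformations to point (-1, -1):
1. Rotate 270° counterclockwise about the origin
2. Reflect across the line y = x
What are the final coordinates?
(1, -1)

Step 1: Rotate 270° → (-1, 1)
Step 2: Reflect across the line y = x → (1, -1)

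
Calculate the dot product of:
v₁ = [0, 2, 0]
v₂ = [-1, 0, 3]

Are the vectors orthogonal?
0, Yes

The dot product is the sum of products of corresponding components.
v₁·v₂ = (0)*(-1) + (2)*(0) + (0)*(3) = 0 + 0 + 0 = 0.
Two vectors are orthogonal iff their dot product is 0; here the dot product is 0, so the vectors are orthogonal.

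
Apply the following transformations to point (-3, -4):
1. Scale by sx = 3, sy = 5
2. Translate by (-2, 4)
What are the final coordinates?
(-11, -16)

Step 1: Scale (-3, -4) by (sx, sy) = (3, 5) → (-9, -20)
Step 2: Translate by (-2, 4) → (-11, -16)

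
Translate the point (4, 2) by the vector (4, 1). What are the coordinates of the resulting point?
(8, 3)

Translation by (4, 1):
x' = 4 + 4 = 8
y' = 2 + 1 = 3
Homogeneous matrix: [[1, 0, 4], [0, 1, 1], [0, 0, 1]]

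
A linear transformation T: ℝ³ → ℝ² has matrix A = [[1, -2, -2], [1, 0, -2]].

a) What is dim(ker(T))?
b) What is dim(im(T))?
dim(ker) = 1, dim(im) = 2

The two rows are not scalar multiples of one another (no single k satisfies row 2 = k × row 1), so they are linearly independent.
Thus rank(A) = 2.
dim(im(T)) = rank(A) = 2.
By the rank-nullity theorem applied to T: ℝ³ → ℝ², rank(A) + nullity(A) = 3 (the domain dimension), so dim(ker(T)) = 3 - 2 = 1.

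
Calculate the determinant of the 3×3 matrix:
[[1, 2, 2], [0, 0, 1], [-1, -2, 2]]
0

Expansion along first row:
det = 1·det([[0,1],[-2,2]]) - 2·det([[0,1],[-1,2]]) + 2·det([[0,0],[-1,-2]])
    = 1·(0·2 - 1·-2) - 2·(0·2 - 1·-1) + 2·(0·-2 - 0·-1)
    = 1·2 - 2·1 + 2·0
    = 2 + -2 + 0 = 0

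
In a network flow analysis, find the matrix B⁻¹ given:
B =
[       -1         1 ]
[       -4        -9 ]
det(B) = 13
B⁻¹ =
[    -9/13     -1/13 ]
[     4/13     -1/13 ]

For a 2×2 matrix B = [[a, b], [c, d]] with det(B) ≠ 0, B⁻¹ = (1/det(B)) * [[d, -b], [-c, a]].
det(B) = (-1)*(-9) - (1)*(-4) = 9 + 4 = 13.
B⁻¹ = (1/13) * [[-9, -1], [4, -1]].
Dividing each entry by 13 and reducing:
B⁻¹ =
[    -9/13     -1/13 ]
[     4/13     -1/13 ]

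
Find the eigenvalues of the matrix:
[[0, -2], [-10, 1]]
λ = -4 and λ = 5

Characteristic equation: det(A - λI) = 0
λ² - (trace)λ + (det) = 0
λ² - (1)λ + (-20) = 0
λ² - 1λ - 20 = 0
Solving: λ = -4, 5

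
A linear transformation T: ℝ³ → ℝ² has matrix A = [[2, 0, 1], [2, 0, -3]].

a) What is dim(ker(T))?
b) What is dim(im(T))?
dim(ker) = 1, dim(im) = 2

The two rows are not scalar multiples of one another (no single k satisfies row 2 = k × row 1), so they are linearly independent.
Thus rank(A) = 2.
dim(im(T)) = rank(A) = 2.
By the rank-nullity theorem applied to T: ℝ³ → ℝ², rank(A) + nullity(A) = 3 (the domain dimension), so dim(ker(T)) = 3 - 2 = 1.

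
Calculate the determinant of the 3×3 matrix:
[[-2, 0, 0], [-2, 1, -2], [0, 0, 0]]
0

Expansion along first row:
det = -2·det([[1,-2],[0,0]]) - 0·det([[-2,-2],[0,0]]) + 0·det([[-2,1],[0,0]])
    = -2·(1·0 - -2·0) - 0·(-2·0 - -2·0) + 0·(-2·0 - 1·0)
    = -2·0 - 0·0 + 0·0
    = 0 + 0 + 0 = 0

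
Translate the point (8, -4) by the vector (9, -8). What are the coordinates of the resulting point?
(17, -12)

Translation by (9, -8):
x' = 8 + 9 = 17
y' = -4 + -8 = -12
Homogeneous matrix: [[1, 0, 9], [0, 1, -8], [0, 0, 1]]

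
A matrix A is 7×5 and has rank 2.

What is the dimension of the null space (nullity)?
3

The rank-nullity theorem for an m×n matrix states:
rank(A) + nullity(A) = n (the number of columns).
Here n = 5 and rank(A) = 2, so nullity(A) = 5 - 2 = 3.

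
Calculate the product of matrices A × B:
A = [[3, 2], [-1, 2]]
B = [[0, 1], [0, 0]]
[[0, 3], [0, -1]]

Matrix multiplication:
C[0][0] = 3×0 + 2×0 = 0
C[0][1] = 3×1 + 2×0 = 3
C[1][0] = -1×0 + 2×0 = 0
C[1][1] = -1×1 + 2×0 = -1
Result: [[0, 3], [0, -1]]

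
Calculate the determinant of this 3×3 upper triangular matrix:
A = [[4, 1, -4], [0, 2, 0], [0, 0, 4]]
32

The determinant of a triangular matrix is the product of its diagonal entries (the off-diagonal entries above the diagonal do not affect it).
det(A) = (4) * (2) * (4) = 32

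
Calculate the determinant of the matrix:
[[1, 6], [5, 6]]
-24

For a 2×2 matrix [[a, b], [c, d]], det = ad - bc
det = (1)(6) - (6)(5) = 6 - 30 = -24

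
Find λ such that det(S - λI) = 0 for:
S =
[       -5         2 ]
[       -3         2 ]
λ = -4, 1

Solve det(S - λI) = 0. For a 2×2 matrix the characteristic equation is λ² - (trace)λ + det = 0.
trace(S) = a + d = -5 + 2 = -3.
det(S) = a*d - b*c = (-5)*(2) - (2)*(-3) = -10 + 6 = -4.
Characteristic equation: λ² - (-3)λ + (-4) = 0.
Discriminant = (-3)² - 4*(-4) = 9 + 16 = 25.
λ = (-3 ± √25) / 2 = (-3 ± 5) / 2 = -4, 1.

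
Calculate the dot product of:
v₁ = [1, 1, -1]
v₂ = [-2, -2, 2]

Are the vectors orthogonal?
-6, No

The dot product is the sum of products of corresponding components.
v₁·v₂ = (1)*(-2) + (1)*(-2) + (-1)*(2) = -2 - 2 - 2 = -6.
Two vectors are orthogonal iff their dot product is 0; here the dot product is -6, so the vectors are not orthogonal.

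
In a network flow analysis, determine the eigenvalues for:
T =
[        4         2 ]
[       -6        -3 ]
λ = 0, 1

Solve det(T - λI) = 0. For a 2×2 matrix the characteristic equation is λ² - (trace)λ + det = 0.
trace(T) = a + d = 4 - 3 = 1.
det(T) = a*d - b*c = (4)*(-3) - (2)*(-6) = -12 + 12 = 0.
Characteristic equation: λ² - (1)λ + (0) = 0.
Discriminant = (1)² - 4*(0) = 1 - 0 = 1.
λ = (1 ± √1) / 2 = (1 ± 1) / 2 = 0, 1.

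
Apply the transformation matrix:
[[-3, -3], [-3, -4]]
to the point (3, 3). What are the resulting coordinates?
(-18, -21)

Matrix multiplication:
[[-3, -3], [-3, -4]] × [3, 3]ᵀ
= [-3×3 + -3×3, -3×3 + -4×3]ᵀ
= [-18.0000, -21.0000]ᵀ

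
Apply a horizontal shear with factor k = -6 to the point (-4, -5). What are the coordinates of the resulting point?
(26, -5)

Shear matrix for horizontal shear with factor k = -6:
[[1, -6], [0, 1]]
Result: (-4, -5) → (26, -5)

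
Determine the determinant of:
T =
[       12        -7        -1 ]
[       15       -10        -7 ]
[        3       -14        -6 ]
det(T) = -759

Expand along row 0 (cofactor expansion): det(T) = a*(e*i - f*h) - b*(d*i - f*g) + c*(d*h - e*g), where the 3×3 is [[a, b, c], [d, e, f], [g, h, i]].
Minor M_00 = (-10)*(-6) - (-7)*(-14) = 60 - 98 = -38.
Minor M_01 = (15)*(-6) - (-7)*(3) = -90 + 21 = -69.
Minor M_02 = (15)*(-14) - (-10)*(3) = -210 + 30 = -180.
det(T) = (12)*(-38) - (-7)*(-69) + (-1)*(-180) = -456 - 483 + 180 = -759.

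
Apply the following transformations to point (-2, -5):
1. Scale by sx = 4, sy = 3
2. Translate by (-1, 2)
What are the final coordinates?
(-9, -13)

Step 1: Scale (-2, -5) by (sx, sy) = (4, 3) → (-8, -15)
Step 2: Translate by (-1, 2) → (-9, -13)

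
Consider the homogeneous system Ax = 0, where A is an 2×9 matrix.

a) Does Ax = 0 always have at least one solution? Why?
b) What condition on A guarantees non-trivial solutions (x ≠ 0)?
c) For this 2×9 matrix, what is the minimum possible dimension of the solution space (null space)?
a) Yes, x = 0 is always a solution. b) When A has linearly dependent columns (rank < n). c) Minimum nullity = 7.

a) x = 0 satisfies A·0 = 0, so the zero vector is always a solution.
b) Non-trivial solutions exist iff the columns of A are linearly dependent, equivalently rank(A) < n (the number of columns).
c) By rank-nullity, rank(A) + nullity(A) = n = 9. Since A has only 2 rows, rank(A) ≤ 2, so nullity(A) ≥ 9 - 2 = 7.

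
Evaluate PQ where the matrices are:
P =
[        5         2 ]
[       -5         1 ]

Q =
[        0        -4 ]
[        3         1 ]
PQ =
[        6       -18 ]
[        3        21 ]

Matrix multiplication: (PQ)[i][j] = sum over k of P[i][k] * Q[k][j].
  (PQ)[0][0] = (5)*(0) + (2)*(3) = 6
  (PQ)[0][1] = (5)*(-4) + (2)*(1) = -18
  (PQ)[1][0] = (-5)*(0) + (1)*(3) = 3
  (PQ)[1][1] = (-5)*(-4) + (1)*(1) = 21
PQ =
[        6       -18 ]
[        3        21 ]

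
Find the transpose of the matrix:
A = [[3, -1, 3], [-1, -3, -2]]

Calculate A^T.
[[3, -1], [-1, -3], [3, -2]]

The transpose sends entry (i,j) to (j,i); rows become columns.
Row 0 of A: [3, -1, 3] -> column 0 of A^T.
Row 1 of A: [-1, -3, -2] -> column 1 of A^T.
A^T = [[3, -1], [-1, -3], [3, -2]]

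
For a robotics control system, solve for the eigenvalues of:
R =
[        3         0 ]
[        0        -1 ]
λ = -1, 3

Solve det(R - λI) = 0. For a 2×2 matrix the characteristic equation is λ² - (trace)λ + det = 0.
trace(R) = a + d = 3 - 1 = 2.
det(R) = a*d - b*c = (3)*(-1) - (0)*(0) = -3 - 0 = -3.
Characteristic equation: λ² - (2)λ + (-3) = 0.
Discriminant = (2)² - 4*(-3) = 4 + 12 = 16.
λ = (2 ± √16) / 2 = (2 ± 4) / 2 = -1, 3.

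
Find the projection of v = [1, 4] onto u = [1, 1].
[5/2, 5/2]

The projection of v onto u is proj_u(v) = ((v·u) / (u·u)) · u.
v·u = (1)*(1) + (4)*(1) = 5.
u·u = (1)*(1) + (1)*(1) = 2.
coefficient = 5 / 2 = 5/2.
proj_u(v) = 5/2 · [1, 1] = [5/2, 5/2].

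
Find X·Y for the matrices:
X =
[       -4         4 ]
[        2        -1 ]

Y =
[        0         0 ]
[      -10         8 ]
XY =
[      -40        32 ]
[       10        -8 ]

Matrix multiplication: (XY)[i][j] = sum over k of X[i][k] * Y[k][j].
  (XY)[0][0] = (-4)*(0) + (4)*(-10) = -40
  (XY)[0][1] = (-4)*(0) + (4)*(8) = 32
  (XY)[1][0] = (2)*(0) + (-1)*(-10) = 10
  (XY)[1][1] = (2)*(0) + (-1)*(8) = -8
XY =
[      -40        32 ]
[       10        -8 ]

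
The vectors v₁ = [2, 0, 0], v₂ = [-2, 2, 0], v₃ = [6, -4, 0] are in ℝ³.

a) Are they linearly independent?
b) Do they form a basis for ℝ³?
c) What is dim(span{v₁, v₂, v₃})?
Not independent, not a basis, dim(span) = 2

Check whether v₃ can be written as a linear combination of v₁ and v₂.
v₃ = (1)·v₁ + (-2)·v₂ = [6, -4, 0], so the three vectors are linearly dependent.
Thus they do not form a basis for ℝ³, and dim(span{v₁, v₂, v₃}) = 2 (spanned by v₁ and v₂).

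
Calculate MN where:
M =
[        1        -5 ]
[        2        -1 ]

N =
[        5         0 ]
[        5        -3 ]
MN =
[      -20        15 ]
[        5         3 ]

Matrix multiplication: (MN)[i][j] = sum over k of M[i][k] * N[k][j].
  (MN)[0][0] = (1)*(5) + (-5)*(5) = -20
  (MN)[0][1] = (1)*(0) + (-5)*(-3) = 15
  (MN)[1][0] = (2)*(5) + (-1)*(5) = 5
  (MN)[1][1] = (2)*(0) + (-1)*(-3) = 3
MN =
[      -20        15 ]
[        5         3 ]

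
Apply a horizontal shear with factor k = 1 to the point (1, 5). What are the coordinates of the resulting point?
(6, 5)

Shear matrix for horizontal shear with factor k = 1:
[[1, 1], [0, 1]]
Result: (1, 5) → (6, 5)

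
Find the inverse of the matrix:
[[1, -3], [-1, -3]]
[[1/2, -1/2], [-1/6, -1/6]]

For [[a,b],[c,d]], inverse = (1/det)·[[d,-b],[-c,a]]
det = 1·-3 - -3·-1 = -6
Inverse = (1/-6)·[[-3, 3], [1, 1]]
        = [[1/2, -1/2], [-1/6, -1/6]]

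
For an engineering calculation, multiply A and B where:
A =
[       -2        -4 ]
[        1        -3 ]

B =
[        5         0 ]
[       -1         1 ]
AB =
[       -6        -4 ]
[        8        -3 ]

Matrix multiplication: (AB)[i][j] = sum over k of A[i][k] * B[k][j].
  (AB)[0][0] = (-2)*(5) + (-4)*(-1) = -6
  (AB)[0][1] = (-2)*(0) + (-4)*(1) = -4
  (AB)[1][0] = (1)*(5) + (-3)*(-1) = 8
  (AB)[1][1] = (1)*(0) + (-3)*(1) = -3
AB =
[       -6        -4 ]
[        8        -3 ]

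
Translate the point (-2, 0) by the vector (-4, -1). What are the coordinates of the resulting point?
(-6, -1)

Translation by (-4, -1):
x' = -2 + -4 = -6
y' = 0 + -1 = -1
Homogeneous matrix: [[1, 0, -4], [0, 1, -1], [0, 0, 1]]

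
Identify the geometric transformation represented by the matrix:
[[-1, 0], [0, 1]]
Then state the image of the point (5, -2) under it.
reflection across the y-axis; image of (5, -2) is (-5, -2)

This is a symmetric orthogonal matrix with determinant -1, which characterizes a reflection in ℝ².
The matrix [[-1, 0], [0, 1]] represents: reflection across the y-axis.
Applying it to (5, -2): [-1·5 + 0·-2, 0·5 + 1·-2] = (-5, -2).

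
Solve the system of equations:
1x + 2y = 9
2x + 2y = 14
x = 5, y = 2

Use elimination (row reduction):
Equation 1: 1x + 2y = 9.
Equation 2: 2x + 2y = 14.
Multiply Eq1 by 2 and Eq2 by 1: 2x + 4y = 18;  2x + 2y = 14.
Subtract: (-2)y = -4, so y = 2.
Back-substitute into Eq1: 1x + 2*(2) = 9, so x = 5.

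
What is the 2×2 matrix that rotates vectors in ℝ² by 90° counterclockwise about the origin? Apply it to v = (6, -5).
R = [[0, -1], [1, 0]]; R·v = (5, 6)

A counterclockwise rotation by angle θ in ℝ² has matrix R(θ) = [[cos θ, -sin θ], [sin θ, cos θ]].
For θ = 90°: cos θ = 0, sin θ = 1.
R(90°) = [[0, -1], [1, 0]].
R·v = [0·6 + (-1)·-5, 1·6 + 0·-5] = (5, 6).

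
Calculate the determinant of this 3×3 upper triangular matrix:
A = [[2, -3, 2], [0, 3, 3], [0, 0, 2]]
12

The determinant of a triangular matrix is the product of its diagonal entries (the off-diagonal entries above the diagonal do not affect it).
det(A) = (2) * (3) * (2) = 12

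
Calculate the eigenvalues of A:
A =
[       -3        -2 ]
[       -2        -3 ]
λ = -5, -1

Solve det(A - λI) = 0. For a 2×2 matrix the characteristic equation is λ² - (trace)λ + det = 0.
trace(A) = a + d = -3 - 3 = -6.
det(A) = a*d - b*c = (-3)*(-3) - (-2)*(-2) = 9 - 4 = 5.
Characteristic equation: λ² - (-6)λ + (5) = 0.
Discriminant = (-6)² - 4*(5) = 36 - 20 = 16.
λ = (-6 ± √16) / 2 = (-6 ± 4) / 2 = -5, -1.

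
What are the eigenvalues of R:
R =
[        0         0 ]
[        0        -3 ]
λ = -3, 0

Solve det(R - λI) = 0. For a 2×2 matrix the characteristic equation is λ² - (trace)λ + det = 0.
trace(R) = a + d = 0 - 3 = -3.
det(R) = a*d - b*c = (0)*(-3) - (0)*(0) = 0 - 0 = 0.
Characteristic equation: λ² - (-3)λ + (0) = 0.
Discriminant = (-3)² - 4*(0) = 9 - 0 = 9.
λ = (-3 ± √9) / 2 = (-3 ± 3) / 2 = -3, 0.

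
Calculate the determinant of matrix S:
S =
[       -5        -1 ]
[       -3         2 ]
det(S) = -13

For a 2×2 matrix [[a, b], [c, d]], det = a*d - b*c.
det(S) = (-5)*(2) - (-1)*(-3) = -10 - 3 = -13.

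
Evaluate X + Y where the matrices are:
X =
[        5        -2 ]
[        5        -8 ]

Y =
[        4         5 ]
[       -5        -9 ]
X + Y =
[        9         3 ]
[        0       -17 ]

Matrix addition is elementwise: (X+Y)[i][j] = X[i][j] + Y[i][j].
  (X+Y)[0][0] = (5) + (4) = 9
  (X+Y)[0][1] = (-2) + (5) = 3
  (X+Y)[1][0] = (5) + (-5) = 0
  (X+Y)[1][1] = (-8) + (-9) = -17
X + Y =
[        9         3 ]
[        0       -17 ]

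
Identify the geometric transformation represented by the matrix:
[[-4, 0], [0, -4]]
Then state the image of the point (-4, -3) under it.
uniform scaling by factor -4; image of (-4, -3) is (16, 12)

This is a diagonal matrix with equal entries -4, so it scales both axes by the same factor -4.
The matrix [[-4, 0], [0, -4]] represents: uniform scaling by factor -4.
Applying it to (-4, -3): [-4·-4 + 0·-3, 0·-4 + -4·-3] = (16, 12).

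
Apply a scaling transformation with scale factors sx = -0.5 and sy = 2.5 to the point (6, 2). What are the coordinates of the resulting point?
(-3.0, 5.0)

Scaling matrix:
[[-0.50, 0], [0, 2.50]]
Result: (6 × -0.5, 2 × 2.5) = (-3.0, 5.0)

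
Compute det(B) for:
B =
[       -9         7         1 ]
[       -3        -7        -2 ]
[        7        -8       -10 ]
det(B) = -721

Expand along row 0 (cofactor expansion): det(B) = a*(e*i - f*h) - b*(d*i - f*g) + c*(d*h - e*g), where the 3×3 is [[a, b, c], [d, e, f], [g, h, i]].
Minor M_00 = (-7)*(-10) - (-2)*(-8) = 70 - 16 = 54.
Minor M_01 = (-3)*(-10) - (-2)*(7) = 30 + 14 = 44.
Minor M_02 = (-3)*(-8) - (-7)*(7) = 24 + 49 = 73.
det(B) = (-9)*(54) - (7)*(44) + (1)*(73) = -486 - 308 + 73 = -721.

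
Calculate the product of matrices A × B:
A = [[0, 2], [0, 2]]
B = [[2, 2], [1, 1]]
[[2, 2], [2, 2]]

Matrix multiplication:
C[0][0] = 0×2 + 2×1 = 2
C[0][1] = 0×2 + 2×1 = 2
C[1][0] = 0×2 + 2×1 = 2
C[1][1] = 0×2 + 2×1 = 2
Result: [[2, 2], [2, 2]]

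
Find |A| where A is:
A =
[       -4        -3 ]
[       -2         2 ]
det(A) = -14

For a 2×2 matrix [[a, b], [c, d]], det = a*d - b*c.
det(A) = (-4)*(2) - (-3)*(-2) = -8 - 6 = -14.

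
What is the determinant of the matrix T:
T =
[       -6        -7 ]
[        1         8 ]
det(T) = -41

For a 2×2 matrix [[a, b], [c, d]], det = a*d - b*c.
det(T) = (-6)*(8) - (-7)*(1) = -48 + 7 = -41.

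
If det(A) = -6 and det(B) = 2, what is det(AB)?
-12

Use the multiplicative property of determinants: det(AB) = det(A)*det(B).
det(AB) = (-6)*(2) = -12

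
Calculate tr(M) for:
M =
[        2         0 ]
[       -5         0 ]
tr(M) = 2 + 0 = 2

The trace of a square matrix is the sum of its diagonal entries.
Diagonal entries of M: M[0][0] = 2, M[1][1] = 0.
tr(M) = 2 + 0 = 2.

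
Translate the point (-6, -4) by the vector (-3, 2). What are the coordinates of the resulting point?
(-9, -2)

Translation by (-3, 2):
x' = -6 + -3 = -9
y' = -4 + 2 = -2
Homogeneous matrix: [[1, 0, -3], [0, 1, 2], [0, 0, 1]]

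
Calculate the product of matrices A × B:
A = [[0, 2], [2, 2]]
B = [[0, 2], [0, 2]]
[[0, 4], [0, 8]]

Matrix multiplication:
C[0][0] = 0×0 + 2×0 = 0
C[0][1] = 0×2 + 2×2 = 4
C[1][0] = 2×0 + 2×0 = 0
C[1][1] = 2×2 + 2×2 = 8
Result: [[0, 4], [0, 8]]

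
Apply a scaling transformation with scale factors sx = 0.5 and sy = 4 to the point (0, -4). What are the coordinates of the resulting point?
(0.0, -16)

Scaling matrix:
[[0.50, 0], [0, 4]]
Result: (0 × 0.5, -4 × 4) = (0.0, -16)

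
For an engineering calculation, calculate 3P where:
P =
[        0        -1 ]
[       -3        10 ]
3P =
[        0        -3 ]
[       -9        30 ]

Scalar multiplication is elementwise: (3P)[i][j] = 3 * P[i][j].
  (3P)[0][0] = 3 * (0) = 0
  (3P)[0][1] = 3 * (-1) = -3
  (3P)[1][0] = 3 * (-3) = -9
  (3P)[1][1] = 3 * (10) = 30
3P =
[        0        -3 ]
[       -9        30 ]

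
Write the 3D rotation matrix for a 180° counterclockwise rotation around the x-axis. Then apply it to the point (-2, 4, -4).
R = [[1, 0, 0], [0, -1, 0], [0, 0, -1]]; R·(-2, 4, -4) = (-2, -4, 4)

Rotation matrix for 180° around x-axis:
cos(180°) = -1, sin(180°) = 0
R = [[1, 0, 0], [0, -1, 0], [0, 0, -1]]
Apply to (-2, 4, -4): R·[-2, 4, -4]ᵀ = (-2, -4, 4)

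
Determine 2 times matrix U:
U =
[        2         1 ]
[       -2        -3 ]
2U =
[        4         2 ]
[       -4        -6 ]

Scalar multiplication is elementwise: (2U)[i][j] = 2 * U[i][j].
  (2U)[0][0] = 2 * (2) = 4
  (2U)[0][1] = 2 * (1) = 2
  (2U)[1][0] = 2 * (-2) = -4
  (2U)[1][1] = 2 * (-3) = -6
2U =
[        4         2 ]
[       -4        -6 ]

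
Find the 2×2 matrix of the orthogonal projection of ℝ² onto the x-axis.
[[1, 0], [0, 0]]

The orthogonal projection onto the line spanned by a nonzero vector u = (a, b) has matrix P = (u uᵀ) / (uᵀ u) = (1/(a² + b²)) · [[a², ab], [ab, b²]].
Here u = (1, 0), so a² + b² = 1 + 0 = 1.
P = (1/1) · [[1, 0], [0, 0]] = [[1, 0], [0, 0]].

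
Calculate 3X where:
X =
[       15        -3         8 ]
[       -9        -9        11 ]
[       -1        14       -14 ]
3X =
[       45        -9        24 ]
[      -27       -27        33 ]
[       -3        42       -42 ]

Scalar multiplication is elementwise: (3X)[i][j] = 3 * X[i][j].
  (3X)[0][0] = 3 * (15) = 45
  (3X)[0][1] = 3 * (-3) = -9
  (3X)[0][2] = 3 * (8) = 24
  (3X)[1][0] = 3 * (-9) = -27
  (3X)[1][1] = 3 * (-9) = -27
  (3X)[1][2] = 3 * (11) = 33
  (3X)[2][0] = 3 * (-1) = -3
  (3X)[2][1] = 3 * (14) = 42
  (3X)[2][2] = 3 * (-14) = -42
3X =
[       45        -9        24 ]
[      -27       -27        33 ]
[       -3        42       -42 ]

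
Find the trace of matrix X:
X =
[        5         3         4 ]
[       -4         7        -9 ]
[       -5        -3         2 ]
tr(X) = 5 + 7 + 2 = 14

The trace of a square matrix is the sum of its diagonal entries.
Diagonal entries of X: X[0][0] = 5, X[1][1] = 7, X[2][2] = 2.
tr(X) = 5 + 7 + 2 = 14.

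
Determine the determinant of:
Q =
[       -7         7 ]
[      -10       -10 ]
det(Q) = 140

For a 2×2 matrix [[a, b], [c, d]], det = a*d - b*c.
det(Q) = (-7)*(-10) - (7)*(-10) = 70 + 70 = 140.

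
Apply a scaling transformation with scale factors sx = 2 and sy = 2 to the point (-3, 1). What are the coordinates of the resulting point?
(-6, 2)

Scaling matrix:
[[2, 0], [0, 2]]
Result: (-3 × 2, 1 × 2) = (-6, 2)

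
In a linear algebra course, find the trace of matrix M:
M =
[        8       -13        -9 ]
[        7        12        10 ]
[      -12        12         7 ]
tr(M) = 8 + 12 + 7 = 27

The trace of a square matrix is the sum of its diagonal entries.
Diagonal entries of M: M[0][0] = 8, M[1][1] = 12, M[2][2] = 7.
tr(M) = 8 + 12 + 7 = 27.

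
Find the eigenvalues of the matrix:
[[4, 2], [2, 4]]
λ = 2 and λ = 6

Characteristic equation: det(A - λI) = 0
λ² - (trace)λ + (det) = 0
λ² - (8)λ + (12) = 0
λ² - 8λ + 12 = 0
Solving: λ = 2, 6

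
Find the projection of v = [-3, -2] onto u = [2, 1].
[-16/5, -8/5]

The projection of v onto u is proj_u(v) = ((v·u) / (u·u)) · u.
v·u = (-3)*(2) + (-2)*(1) = -8.
u·u = (2)*(2) + (1)*(1) = 5.
coefficient = -8 / 5 = -8/5.
proj_u(v) = -8/5 · [2, 1] = [-16/5, -8/5].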